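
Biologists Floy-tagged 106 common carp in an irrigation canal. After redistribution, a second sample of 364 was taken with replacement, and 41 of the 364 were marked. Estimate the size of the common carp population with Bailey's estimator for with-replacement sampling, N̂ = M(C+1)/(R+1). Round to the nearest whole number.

N ≈ 921

N̂ = 106·(364+1)/(41+1) = 106·365/42 = 38690/42 ≈ 921.2 → 921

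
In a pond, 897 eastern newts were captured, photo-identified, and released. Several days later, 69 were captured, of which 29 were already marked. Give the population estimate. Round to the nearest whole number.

N ≈ 2134

Lincoln-Petersen assumes M/N = R/C, so N = M·C / R.
N = (897 × 69) / 29 = 61893 / 29 ≈ 2134.2 → 2134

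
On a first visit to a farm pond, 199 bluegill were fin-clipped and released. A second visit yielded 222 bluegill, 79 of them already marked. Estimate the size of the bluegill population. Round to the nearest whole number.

N ≈ 559

Lincoln-Petersen assumes M/N = R/C, so N = M·C / R.
N = (199 × 222) / 79 = 44178 / 79 ≈ 559.2 → 559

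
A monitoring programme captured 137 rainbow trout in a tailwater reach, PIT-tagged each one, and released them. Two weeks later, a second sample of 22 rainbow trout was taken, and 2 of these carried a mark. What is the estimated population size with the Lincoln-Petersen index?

N = 1507

Lincoln-Petersen assumes M/N = R/C, so N = M·C / R.
N = (137 × 22) / 2 = 3014 / 2 = 1507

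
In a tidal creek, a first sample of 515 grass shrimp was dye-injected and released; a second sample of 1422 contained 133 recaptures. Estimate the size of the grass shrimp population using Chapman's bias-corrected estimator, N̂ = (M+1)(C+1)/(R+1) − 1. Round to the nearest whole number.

N ≈ 5479

N̂ = (515+1)(1422+1)/(133+1) − 1 = 516·1423/134 − 1
= 734268/134 − 1 ≈ 5479.6 − 1 ≈ 5478.6 → 5479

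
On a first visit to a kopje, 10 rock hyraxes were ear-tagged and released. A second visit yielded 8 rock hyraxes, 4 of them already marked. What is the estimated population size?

N = 20

The marked fraction in the recapture sample should equal the marked fraction in the population: 4/8 = 10/N.
N = (10 × 8) / 4 = 80 / 4 = 20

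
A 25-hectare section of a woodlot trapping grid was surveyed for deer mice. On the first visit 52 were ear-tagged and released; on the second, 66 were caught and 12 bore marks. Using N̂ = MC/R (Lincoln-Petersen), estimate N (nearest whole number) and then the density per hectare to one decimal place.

density ≈ 11.4 deer mice per hectare

N̂ = 52·66/12 = 3432/12 = 286
Density = N̂ / area = 286 / 25 ≈ 11.44 → 11.4 per hectare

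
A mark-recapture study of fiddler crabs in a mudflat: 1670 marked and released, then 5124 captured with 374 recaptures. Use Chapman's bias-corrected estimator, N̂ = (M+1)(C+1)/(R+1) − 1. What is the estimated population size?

N̂ = (1670+1)(5124+1)/(374+1) − 1 = 1671·5125/375 − 1
= 8563875/375 − 1 = 22837 − 1 = 22836

N = 22,836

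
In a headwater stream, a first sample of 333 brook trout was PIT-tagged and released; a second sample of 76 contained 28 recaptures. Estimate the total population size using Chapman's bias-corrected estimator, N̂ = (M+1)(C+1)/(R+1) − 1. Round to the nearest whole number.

N ≈ 886

N̂ = (333+1)(76+1)/(28+1) − 1 = 334·77/29 − 1
= 25718/29 − 1 ≈ 886.8 − 1 ≈ 885.8 → 886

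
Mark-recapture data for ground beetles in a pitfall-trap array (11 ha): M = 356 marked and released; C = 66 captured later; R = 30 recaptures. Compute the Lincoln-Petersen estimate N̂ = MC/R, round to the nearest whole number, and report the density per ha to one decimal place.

density ≈ 71.2 ground beetles per ha

N̂ = 356·66/30 = 23496/30 ≈ 783.2 → 783
Density = N̂ / area = 783 / 11 ≈ 71.18 → 71.2 per ha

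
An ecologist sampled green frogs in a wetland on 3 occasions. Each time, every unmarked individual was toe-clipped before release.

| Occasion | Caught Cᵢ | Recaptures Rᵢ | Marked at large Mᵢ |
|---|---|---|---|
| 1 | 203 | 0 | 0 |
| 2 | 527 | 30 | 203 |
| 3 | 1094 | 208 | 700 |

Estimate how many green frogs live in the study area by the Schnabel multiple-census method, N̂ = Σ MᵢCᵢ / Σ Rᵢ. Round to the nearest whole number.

N ≈ 3667

Σ MᵢCᵢ = 0·203 + 203·527 + 700·1094 = 0 + 106981 + 765800 = 872781
Σ Rᵢ = 0 + 30 + 208 = 238
N̂ = 872781 / 238 ≈ 3667.1 → 3667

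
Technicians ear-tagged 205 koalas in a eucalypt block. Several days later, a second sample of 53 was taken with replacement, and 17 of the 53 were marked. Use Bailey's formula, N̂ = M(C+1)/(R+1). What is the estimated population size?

N = 615

N̂ = 205·(53+1)/(17+1) = 205·54/18 = 11070/18 = 615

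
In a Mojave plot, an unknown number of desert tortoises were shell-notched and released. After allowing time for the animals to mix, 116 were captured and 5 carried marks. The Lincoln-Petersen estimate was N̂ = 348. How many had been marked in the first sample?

From N = M·C/R: M = N·R / C = 348·5 / 116 = 1740 / 116 = 15.

M = 15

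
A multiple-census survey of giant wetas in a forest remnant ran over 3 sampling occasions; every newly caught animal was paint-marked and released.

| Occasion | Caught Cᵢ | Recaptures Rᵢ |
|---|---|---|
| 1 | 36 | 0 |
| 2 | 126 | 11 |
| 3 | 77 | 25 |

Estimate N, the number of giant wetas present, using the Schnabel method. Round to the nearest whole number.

Marked at large before each occasion: Mᵢ = Σⱼ<ᵢ (Cⱼ − Rⱼ) → M1=0, M2=36, M3=151
Σ MᵢCᵢ = 0·36 + 36·126 + 151·77 = 0 + 4536 + 11627 = 16163
Σ Rᵢ = 0 + 11 + 25 = 36
N̂ = 16163 / 36 ≈ 449.0 → 449

N ≈ 449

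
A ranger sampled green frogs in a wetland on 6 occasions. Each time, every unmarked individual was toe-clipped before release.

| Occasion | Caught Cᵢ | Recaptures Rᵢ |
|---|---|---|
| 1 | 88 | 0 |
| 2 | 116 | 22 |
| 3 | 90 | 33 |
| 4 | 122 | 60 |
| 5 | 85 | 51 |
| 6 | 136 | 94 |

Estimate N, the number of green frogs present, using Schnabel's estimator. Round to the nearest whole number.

Marked at large before each occasion: Mᵢ = Σⱼ<ᵢ (Cⱼ − Rⱼ) → M1=0, M2=88, M3=182, M4=239, M5=301, M6=335
Σ MᵢCᵢ = 0·88 + 88·116 + 182·90 + 239·122 + 301·85 + 335·136 = 0 + 10208 + 16380 + 29158 + 25585 + 45560 = 126891
Σ Rᵢ = 0 + 22 + 33 + 60 + 51 + 94 = 260
N̂ = 126891 / 260 ≈ 488.0 → 488

N ≈ 488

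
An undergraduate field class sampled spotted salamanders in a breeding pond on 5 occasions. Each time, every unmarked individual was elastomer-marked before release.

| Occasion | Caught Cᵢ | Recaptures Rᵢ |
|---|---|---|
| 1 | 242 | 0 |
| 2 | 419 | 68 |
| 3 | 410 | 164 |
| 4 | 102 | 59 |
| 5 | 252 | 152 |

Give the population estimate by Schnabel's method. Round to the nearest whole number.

Marked at large before each occasion: Mᵢ = Σⱼ<ᵢ (Cⱼ − Rⱼ) → M1=0, M2=242, M3=593, M4=839, M5=882
Σ MᵢCᵢ = 0·242 + 242·419 + 593·410 + 839·102 + 882·252 = 0 + 101398 + 243130 + 85578 + 222264 = 652370
Σ Rᵢ = 0 + 68 + 164 + 59 + 152 = 443
N̂ = 652370 / 443 ≈ 1472.6 → 1473

N ≈ 1473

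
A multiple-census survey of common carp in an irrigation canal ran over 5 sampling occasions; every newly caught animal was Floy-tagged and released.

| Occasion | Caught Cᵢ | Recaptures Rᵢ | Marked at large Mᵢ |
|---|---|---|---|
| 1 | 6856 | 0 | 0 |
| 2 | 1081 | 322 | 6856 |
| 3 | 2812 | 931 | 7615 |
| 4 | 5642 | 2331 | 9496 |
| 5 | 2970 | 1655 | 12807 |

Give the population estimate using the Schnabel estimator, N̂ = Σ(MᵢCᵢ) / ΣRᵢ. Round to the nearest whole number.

N ≈ 22,989

Σ MᵢCᵢ = 0·6856 + 6856·1081 + 7615·2812 + 9496·5642 + 12807·2970 = 0 + 7411336 + 21413380 + 53576432 + 38036790 = 120437938
Σ Rᵢ = 0 + 322 + 931 + 2331 + 1655 = 5239
N̂ = 120437938 / 5239 ≈ 22988.7 → 22989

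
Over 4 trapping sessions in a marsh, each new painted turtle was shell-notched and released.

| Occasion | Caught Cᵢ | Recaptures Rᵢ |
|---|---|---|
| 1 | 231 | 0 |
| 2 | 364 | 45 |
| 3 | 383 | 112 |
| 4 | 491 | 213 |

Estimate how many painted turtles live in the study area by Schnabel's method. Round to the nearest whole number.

N ≈ 1886

Marked at large before each occasion: Mᵢ = Σⱼ<ᵢ (Cⱼ − Rⱼ) → M1=0, M2=231, M3=550, M4=821
Σ MᵢCᵢ = 0·231 + 231·364 + 550·383 + 821·491 = 0 + 84084 + 210650 + 403111 = 697845
Σ Rᵢ = 0 + 45 + 112 + 213 = 370
N̂ = 697845 / 370 ≈ 1886.1 → 1886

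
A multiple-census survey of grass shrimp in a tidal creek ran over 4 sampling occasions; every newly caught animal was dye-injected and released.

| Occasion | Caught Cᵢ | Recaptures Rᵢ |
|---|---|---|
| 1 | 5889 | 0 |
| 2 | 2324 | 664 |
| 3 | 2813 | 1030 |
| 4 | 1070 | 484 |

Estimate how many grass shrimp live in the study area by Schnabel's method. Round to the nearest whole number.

N ≈ 20,618

Marked at large before each occasion: Mᵢ = Σⱼ<ᵢ (Cⱼ − Rⱼ) → M1=0, M2=5889, M3=7549, M4=9332
Σ MᵢCᵢ = 0·5889 + 5889·2324 + 7549·2813 + 9332·1070 = 0 + 13686036 + 21235337 + 9985240 = 44906613
Σ Rᵢ = 0 + 664 + 1030 + 484 = 2178
N̂ = 44906613 / 2178 ≈ 20618.3 → 20618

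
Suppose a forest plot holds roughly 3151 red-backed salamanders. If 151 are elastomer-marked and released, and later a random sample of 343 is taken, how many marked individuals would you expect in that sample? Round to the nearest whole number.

Expected recaptures E[R] = M·C / N.
E[R] = 151 × 343 / 3151 = 51793 / 3151 ≈ 16.4 → 16

expected recaptures ≈ 16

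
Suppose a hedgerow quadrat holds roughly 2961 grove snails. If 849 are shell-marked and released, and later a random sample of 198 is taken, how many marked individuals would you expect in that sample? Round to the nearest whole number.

Expected recaptures E[R] = M·C / N.
E[R] = 849 × 198 / 2961 = 168102 / 2961 ≈ 56.8 → 57

expected recaptures ≈ 57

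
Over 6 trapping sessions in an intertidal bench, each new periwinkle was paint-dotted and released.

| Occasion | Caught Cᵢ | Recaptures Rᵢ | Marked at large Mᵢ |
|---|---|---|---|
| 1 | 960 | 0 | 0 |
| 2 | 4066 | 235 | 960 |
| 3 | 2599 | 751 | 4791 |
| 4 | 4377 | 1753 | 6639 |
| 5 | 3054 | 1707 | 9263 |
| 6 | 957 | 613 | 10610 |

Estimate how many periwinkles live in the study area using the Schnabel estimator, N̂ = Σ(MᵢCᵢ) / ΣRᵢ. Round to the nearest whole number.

N ≈ 16,576

Σ MᵢCᵢ = 0·960 + 960·4066 + 4791·2599 + 6639·4377 + 9263·3054 + 10610·957 = 0 + 3903360 + 12451809 + 29058903 + 28289202 + 10153770 = 83857044
Σ Rᵢ = 0 + 235 + 751 + 1753 + 1707 + 613 = 5059
N̂ = 83857044 / 5059 ≈ 16575.8 → 16576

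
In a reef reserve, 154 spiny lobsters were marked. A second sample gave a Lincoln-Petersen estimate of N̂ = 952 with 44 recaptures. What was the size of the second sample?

From N = M·C/R: C = N·R / M = 952·44 / 154 = 41888 / 154 = 272.

C = 272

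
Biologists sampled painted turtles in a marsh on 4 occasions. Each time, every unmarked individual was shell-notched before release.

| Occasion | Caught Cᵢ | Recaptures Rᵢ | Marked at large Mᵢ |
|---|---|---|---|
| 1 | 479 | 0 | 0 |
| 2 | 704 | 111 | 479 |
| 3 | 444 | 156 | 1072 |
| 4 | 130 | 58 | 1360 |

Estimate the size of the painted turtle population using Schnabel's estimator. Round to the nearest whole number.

Σ MᵢCᵢ = 0·479 + 479·704 + 1072·444 + 1360·130 = 0 + 337216 + 475968 + 176800 = 989984
Σ Rᵢ = 0 + 111 + 156 + 58 = 325
N̂ = 989984 / 325 ≈ 3046.1 → 3046

N ≈ 3046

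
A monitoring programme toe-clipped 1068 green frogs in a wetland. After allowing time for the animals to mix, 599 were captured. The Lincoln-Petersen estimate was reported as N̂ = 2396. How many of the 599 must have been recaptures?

R = 267

From N = M·C/R: R = M·C / N = 1068·599 / 2396 = 639732 / 2396 = 267.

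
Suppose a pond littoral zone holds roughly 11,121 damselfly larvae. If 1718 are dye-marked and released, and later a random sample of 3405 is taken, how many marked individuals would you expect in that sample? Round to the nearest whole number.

The marked fraction of the population is 1718/11121, so in a sample of 3405 expect C·(M/N) marked.
E[R] = 1718 × 3405 / 11121 = 5849790 / 11121 ≈ 526.0 → 526

expected recaptures ≈ 526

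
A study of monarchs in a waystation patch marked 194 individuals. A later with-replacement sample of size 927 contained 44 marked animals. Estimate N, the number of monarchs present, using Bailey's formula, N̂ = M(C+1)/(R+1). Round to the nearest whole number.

N ≈ 4001

N̂ = 194·(927+1)/(44+1) = 194·928/45 = 180032/45 ≈ 4000.7 → 4001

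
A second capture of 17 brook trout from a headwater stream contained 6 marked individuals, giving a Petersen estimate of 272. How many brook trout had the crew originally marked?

M = 96

From N = M·C/R: M = N·R / C = 272·6 / 17 = 1632 / 17 = 96.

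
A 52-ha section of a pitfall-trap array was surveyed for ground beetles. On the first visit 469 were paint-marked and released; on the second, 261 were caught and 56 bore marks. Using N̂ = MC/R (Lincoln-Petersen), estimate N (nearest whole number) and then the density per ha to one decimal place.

N̂ = 469·261/56 = 122409/56 ≈ 2185.9 → 2186
Density = N̂ / area = 2186 / 52 ≈ 42.04 → 42.0 per ha

density ≈ 42.0 ground beetles per ha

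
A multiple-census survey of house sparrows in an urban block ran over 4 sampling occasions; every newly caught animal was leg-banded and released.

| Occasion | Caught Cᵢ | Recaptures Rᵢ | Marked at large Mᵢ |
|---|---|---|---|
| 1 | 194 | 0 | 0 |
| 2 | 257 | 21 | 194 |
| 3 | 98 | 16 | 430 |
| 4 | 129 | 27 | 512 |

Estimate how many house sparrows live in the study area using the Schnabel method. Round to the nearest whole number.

Σ MᵢCᵢ = 0·194 + 194·257 + 430·98 + 512·129 = 0 + 49858 + 42140 + 66048 = 158046
Σ Rᵢ = 0 + 21 + 16 + 27 = 64
N̂ = 158046 / 64 ≈ 2469.47 → 2469

N ≈ 2469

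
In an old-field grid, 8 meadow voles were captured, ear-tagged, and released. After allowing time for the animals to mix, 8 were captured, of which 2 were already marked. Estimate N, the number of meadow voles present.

If marked individuals mix randomly, R/C ≈ M/N, giving N ≈ M·C/R.
N = (8 × 8) / 2 = 64 / 2 = 32

N = 32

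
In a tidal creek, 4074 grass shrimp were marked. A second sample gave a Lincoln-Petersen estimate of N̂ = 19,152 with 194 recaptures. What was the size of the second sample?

C = 912

From N = M·C/R: C = N·R / M = 19152·194 / 4074 = 3715488 / 4074 = 912.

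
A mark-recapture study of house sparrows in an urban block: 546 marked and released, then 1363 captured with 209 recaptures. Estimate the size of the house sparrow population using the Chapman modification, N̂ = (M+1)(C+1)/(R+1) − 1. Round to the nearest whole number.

N ≈ 3552

N̂ = (546+1)(1363+1)/(209+1) − 1 = 547·1364/210 − 1
= 746108/210 − 1 ≈ 3552.9 − 1 ≈ 3551.9 → 3552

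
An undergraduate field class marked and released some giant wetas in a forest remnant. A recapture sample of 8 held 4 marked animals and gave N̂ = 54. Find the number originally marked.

From N = M·C/R: M = N·R / C = 54·4 / 8 = 216 / 8 = 27.

M = 27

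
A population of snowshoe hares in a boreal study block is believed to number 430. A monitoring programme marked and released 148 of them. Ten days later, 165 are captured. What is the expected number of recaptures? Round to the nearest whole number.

expected recaptures ≈ 57

The marked fraction of the population is 148/430, so in a sample of 165 expect C·(M/N) marked.
E[R] = 148 × 165 / 430 = 24420 / 430 ≈ 56.8 → 57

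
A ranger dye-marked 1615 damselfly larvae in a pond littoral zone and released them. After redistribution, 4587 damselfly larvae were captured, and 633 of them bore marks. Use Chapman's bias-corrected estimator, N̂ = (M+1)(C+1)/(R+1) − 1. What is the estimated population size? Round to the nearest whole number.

N ≈ 11,693

N̂ = (1615+1)(4587+1)/(633+1) − 1 = 1616·4588/634 − 1
= 7414208/634 − 1 ≈ 11694.3 − 1 ≈ 11693.3 → 11693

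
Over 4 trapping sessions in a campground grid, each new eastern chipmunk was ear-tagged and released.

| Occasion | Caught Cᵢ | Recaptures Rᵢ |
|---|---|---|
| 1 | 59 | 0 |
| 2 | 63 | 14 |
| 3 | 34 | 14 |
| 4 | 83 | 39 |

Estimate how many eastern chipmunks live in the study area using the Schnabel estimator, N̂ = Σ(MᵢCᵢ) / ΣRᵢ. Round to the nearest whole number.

Marked at large before each occasion: Mᵢ = Σⱼ<ᵢ (Cⱼ − Rⱼ) → M1=0, M2=59, M3=108, M4=128
Σ MᵢCᵢ = 0·59 + 59·63 + 108·34 + 128·83 = 0 + 3717 + 3672 + 10624 = 18013
Σ Rᵢ = 0 + 14 + 14 + 39 = 67
N̂ = 18013 / 67 ≈ 268.9 → 269

N ≈ 269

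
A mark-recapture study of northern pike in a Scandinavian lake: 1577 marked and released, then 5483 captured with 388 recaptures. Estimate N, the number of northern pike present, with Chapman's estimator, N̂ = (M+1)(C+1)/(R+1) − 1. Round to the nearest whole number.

N̂ = (1577+1)(5483+1)/(388+1) − 1 = 1578·5484/389 − 1
= 8653752/389 − 1 ≈ 22246.1 − 1 ≈ 22245.1 → 22245

N ≈ 22,245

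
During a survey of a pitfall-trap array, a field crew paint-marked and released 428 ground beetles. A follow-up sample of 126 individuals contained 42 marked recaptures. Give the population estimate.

N = 1284

If marked individuals mix randomly, R/C ≈ M/N, giving N ≈ M·C/R.
N = (428 × 126) / 42 = 53928 / 42 = 1284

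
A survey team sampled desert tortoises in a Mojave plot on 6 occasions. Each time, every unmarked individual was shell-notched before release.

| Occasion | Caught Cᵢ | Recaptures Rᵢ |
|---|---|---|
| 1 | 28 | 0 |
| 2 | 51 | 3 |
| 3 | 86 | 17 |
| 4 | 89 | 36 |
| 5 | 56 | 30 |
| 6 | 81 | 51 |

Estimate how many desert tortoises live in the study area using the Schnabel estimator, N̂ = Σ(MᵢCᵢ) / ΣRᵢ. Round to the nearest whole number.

Marked at large before each occasion: Mᵢ = Σⱼ<ᵢ (Cⱼ − Rⱼ) → M1=0, M2=28, M3=76, M4=145, M5=198, M6=224
Σ MᵢCᵢ = 0·28 + 28·51 + 76·86 + 145·89 + 198·56 + 224·81 = 0 + 1428 + 6536 + 12905 + 11088 + 18144 = 50101
Σ Rᵢ = 0 + 3 + 17 + 36 + 30 + 51 = 137
N̂ = 50101 / 137 ≈ 365.7 → 366

N ≈ 366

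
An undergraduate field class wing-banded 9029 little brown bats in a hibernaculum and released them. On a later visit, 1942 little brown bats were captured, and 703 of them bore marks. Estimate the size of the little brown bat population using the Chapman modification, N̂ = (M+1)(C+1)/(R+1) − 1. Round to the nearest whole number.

N̂ = (9029+1)(1942+1)/(703+1) − 1 = 9030·1943/704 − 1
= 17545290/704 − 1 ≈ 24922.3 − 1 ≈ 24921.3 → 24921

N ≈ 24,921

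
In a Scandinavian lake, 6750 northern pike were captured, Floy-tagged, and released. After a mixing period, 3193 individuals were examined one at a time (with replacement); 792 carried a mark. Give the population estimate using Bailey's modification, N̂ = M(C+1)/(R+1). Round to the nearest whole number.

N ≈ 27,187

N̂ = 6750·(3193+1)/(792+1) = 6750·3194/793 = 21559500/793 ≈ 27187.3 → 27187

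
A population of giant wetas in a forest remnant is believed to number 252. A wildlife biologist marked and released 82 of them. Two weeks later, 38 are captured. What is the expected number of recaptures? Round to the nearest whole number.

expected recaptures ≈ 12

The marked fraction of the population is 82/252, so in a sample of 38 expect C·(M/N) marked.
E[R] = 82 × 38 / 252 = 3116 / 252 ≈ 12.4 → 12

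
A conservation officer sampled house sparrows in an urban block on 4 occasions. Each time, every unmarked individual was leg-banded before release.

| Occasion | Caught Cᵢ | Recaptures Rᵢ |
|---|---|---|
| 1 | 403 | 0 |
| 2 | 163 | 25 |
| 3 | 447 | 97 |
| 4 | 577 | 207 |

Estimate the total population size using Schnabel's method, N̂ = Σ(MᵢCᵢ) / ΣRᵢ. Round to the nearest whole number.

N ≈ 2497

Marked at large before each occasion: Mᵢ = Σⱼ<ᵢ (Cⱼ − Rⱼ) → M1=0, M2=403, M3=541, M4=891
Σ MᵢCᵢ = 0·403 + 403·163 + 541·447 + 891·577 = 0 + 65689 + 241827 + 514107 = 821623
Σ Rᵢ = 0 + 25 + 97 + 207 = 329
N̂ = 821623 / 329 ≈ 2497.3 → 2497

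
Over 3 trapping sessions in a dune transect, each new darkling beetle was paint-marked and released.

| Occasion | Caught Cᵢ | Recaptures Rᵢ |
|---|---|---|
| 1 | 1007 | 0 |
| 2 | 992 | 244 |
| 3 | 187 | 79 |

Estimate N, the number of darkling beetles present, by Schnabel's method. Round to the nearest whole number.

Marked at large before each occasion: Mᵢ = Σⱼ<ᵢ (Cⱼ − Rⱼ) → M1=0, M2=1007, M3=1755
Σ MᵢCᵢ = 0·1007 + 1007·992 + 1755·187 = 0 + 998944 + 328185 = 1327129
Σ Rᵢ = 0 + 244 + 79 = 323
N̂ = 1327129 / 323 ≈ 4108.8 → 4109

N ≈ 4109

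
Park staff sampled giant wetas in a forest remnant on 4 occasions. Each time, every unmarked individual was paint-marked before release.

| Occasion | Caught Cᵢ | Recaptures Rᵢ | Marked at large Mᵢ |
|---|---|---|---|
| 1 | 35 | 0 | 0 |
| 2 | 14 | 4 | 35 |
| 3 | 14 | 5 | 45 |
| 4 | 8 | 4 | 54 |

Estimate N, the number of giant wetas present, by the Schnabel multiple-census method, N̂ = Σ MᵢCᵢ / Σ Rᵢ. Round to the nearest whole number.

N ≈ 119

Σ MᵢCᵢ = 0·35 + 35·14 + 45·14 + 54·8 = 0 + 490 + 630 + 432 = 1552
Σ Rᵢ = 0 + 4 + 5 + 4 = 13
N̂ = 1552 / 13 ≈ 119.4 → 119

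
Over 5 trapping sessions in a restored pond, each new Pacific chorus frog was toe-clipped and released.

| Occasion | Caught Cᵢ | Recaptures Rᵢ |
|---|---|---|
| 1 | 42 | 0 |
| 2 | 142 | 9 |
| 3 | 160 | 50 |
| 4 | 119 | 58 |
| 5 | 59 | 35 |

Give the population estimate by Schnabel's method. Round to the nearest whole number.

N ≈ 581

Marked at large before each occasion: Mᵢ = Σⱼ<ᵢ (Cⱼ − Rⱼ) → M1=0, M2=42, M3=175, M4=285, M5=346
Σ MᵢCᵢ = 0·42 + 42·142 + 175·160 + 285·119 + 346·59 = 0 + 5964 + 28000 + 33915 + 20414 = 88293
Σ Rᵢ = 0 + 9 + 50 + 58 + 35 = 152
N̂ = 88293 / 152 ≈ 580.9 → 581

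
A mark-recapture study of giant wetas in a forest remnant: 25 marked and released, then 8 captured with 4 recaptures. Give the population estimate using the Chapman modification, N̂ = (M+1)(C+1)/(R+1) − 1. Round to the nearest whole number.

N̂ = (25+1)(8+1)/(4+1) − 1 = 26·9/5 − 1
= 234/5 − 1 ≈ 46.8 − 1 ≈ 45.8 → 46

N ≈ 46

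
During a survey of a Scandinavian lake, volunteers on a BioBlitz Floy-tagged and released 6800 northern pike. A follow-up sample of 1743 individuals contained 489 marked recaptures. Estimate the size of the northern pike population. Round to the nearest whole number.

N ≈ 24,238

N = (6800 × 1743) / 489 = 11852400 / 489 ≈ 24238.0 → 24238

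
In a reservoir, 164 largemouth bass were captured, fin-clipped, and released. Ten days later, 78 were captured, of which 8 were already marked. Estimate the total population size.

N = 1599

The marked fraction in the recapture sample should equal the marked fraction in the population: 8/78 = 164/N.
N = (164 × 78) / 8 = 12792 / 8 = 1599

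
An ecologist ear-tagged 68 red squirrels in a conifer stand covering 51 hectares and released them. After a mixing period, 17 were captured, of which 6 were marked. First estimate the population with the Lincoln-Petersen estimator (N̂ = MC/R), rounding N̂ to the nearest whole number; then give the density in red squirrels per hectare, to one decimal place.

density ≈ 3.8 red squirrels per hectare

N̂ = 68·17/6 = 1156/6 ≈ 192.7 → 193
Density = N̂ / area = 193 / 51 ≈ 3.78 → 3.8 per hectare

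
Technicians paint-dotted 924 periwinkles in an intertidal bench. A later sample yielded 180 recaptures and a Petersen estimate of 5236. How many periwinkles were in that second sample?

From N = M·C/R: C = N·R / M = 5236·180 / 924 = 942480 / 924 = 1020.

C = 1020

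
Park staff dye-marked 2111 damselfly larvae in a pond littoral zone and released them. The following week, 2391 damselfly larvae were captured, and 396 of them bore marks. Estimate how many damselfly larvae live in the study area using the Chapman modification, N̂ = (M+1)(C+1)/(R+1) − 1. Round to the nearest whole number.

N ≈ 12,724

N̂ = (2111+1)(2391+1)/(396+1) − 1 = 2112·2392/397 − 1
= 5051904/397 − 1 ≈ 12725.2 − 1 ≈ 12724.2 → 12724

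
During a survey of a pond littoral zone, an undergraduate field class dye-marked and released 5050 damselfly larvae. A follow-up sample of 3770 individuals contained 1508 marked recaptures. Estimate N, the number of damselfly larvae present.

Lincoln-Petersen assumes M/N = R/C, so N = M·C / R.
N = (5050 × 3770) / 1508 = 19038500 / 1508 = 12625

N = 12,625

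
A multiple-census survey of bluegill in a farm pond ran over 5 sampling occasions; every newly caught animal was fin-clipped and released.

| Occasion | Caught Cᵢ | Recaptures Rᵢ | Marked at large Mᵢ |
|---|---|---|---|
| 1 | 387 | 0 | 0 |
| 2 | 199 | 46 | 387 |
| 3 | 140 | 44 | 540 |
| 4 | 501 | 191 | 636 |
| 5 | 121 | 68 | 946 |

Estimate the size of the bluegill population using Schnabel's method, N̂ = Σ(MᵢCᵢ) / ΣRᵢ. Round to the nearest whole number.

N ≈ 1678

Σ MᵢCᵢ = 0·387 + 387·199 + 540·140 + 636·501 + 946·121 = 0 + 77013 + 75600 + 318636 + 114466 = 585715
Σ Rᵢ = 0 + 46 + 44 + 191 + 68 = 349
N̂ = 585715 / 349 ≈ 1678.3 → 1678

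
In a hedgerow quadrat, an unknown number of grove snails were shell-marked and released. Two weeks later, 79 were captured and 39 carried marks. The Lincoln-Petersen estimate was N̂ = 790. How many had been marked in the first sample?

M = 390

From N = M·C/R: M = N·R / C = 790·39 / 79 = 30810 / 79 = 390.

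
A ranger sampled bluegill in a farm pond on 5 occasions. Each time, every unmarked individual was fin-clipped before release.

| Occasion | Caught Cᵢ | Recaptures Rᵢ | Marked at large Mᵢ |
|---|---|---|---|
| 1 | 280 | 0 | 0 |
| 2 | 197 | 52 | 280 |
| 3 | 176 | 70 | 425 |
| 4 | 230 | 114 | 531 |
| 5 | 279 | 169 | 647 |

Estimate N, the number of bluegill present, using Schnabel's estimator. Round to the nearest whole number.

Σ MᵢCᵢ = 0·280 + 280·197 + 425·176 + 531·230 + 647·279 = 0 + 55160 + 74800 + 122130 + 180513 = 432603
Σ Rᵢ = 0 + 52 + 70 + 114 + 169 = 405
N̂ = 432603 / 405 ≈ 1068.2 → 1068

N ≈ 1068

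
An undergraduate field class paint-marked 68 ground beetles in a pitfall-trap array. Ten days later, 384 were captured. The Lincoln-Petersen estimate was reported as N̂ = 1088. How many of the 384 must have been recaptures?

R = 24

From N = M·C/R: R = M·C / N = 68·384 / 1088 = 26112 / 1088 = 24.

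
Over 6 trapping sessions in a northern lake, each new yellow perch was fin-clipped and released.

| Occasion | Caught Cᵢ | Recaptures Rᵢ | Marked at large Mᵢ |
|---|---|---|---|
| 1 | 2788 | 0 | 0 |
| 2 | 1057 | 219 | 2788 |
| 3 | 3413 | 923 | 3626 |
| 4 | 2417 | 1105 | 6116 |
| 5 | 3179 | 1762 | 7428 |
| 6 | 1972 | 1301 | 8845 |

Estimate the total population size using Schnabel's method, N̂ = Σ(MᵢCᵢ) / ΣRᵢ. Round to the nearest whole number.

Σ MᵢCᵢ = 0·2788 + 2788·1057 + 3626·3413 + 6116·2417 + 7428·3179 + 8845·1972 = 0 + 2946916 + 12375538 + 14782372 + 23613612 + 17442340 = 71160778
Σ Rᵢ = 0 + 219 + 923 + 1105 + 1762 + 1301 = 5310
N̂ = 71160778 / 5310 ≈ 13401.3 → 13401

N ≈ 13,401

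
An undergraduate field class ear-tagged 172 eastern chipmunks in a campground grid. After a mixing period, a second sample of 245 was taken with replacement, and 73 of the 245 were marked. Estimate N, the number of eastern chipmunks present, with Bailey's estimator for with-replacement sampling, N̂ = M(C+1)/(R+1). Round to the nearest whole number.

N̂ = 172·(245+1)/(73+1) = 172·246/74 = 42312/74 ≈ 571.8 → 572

N ≈ 572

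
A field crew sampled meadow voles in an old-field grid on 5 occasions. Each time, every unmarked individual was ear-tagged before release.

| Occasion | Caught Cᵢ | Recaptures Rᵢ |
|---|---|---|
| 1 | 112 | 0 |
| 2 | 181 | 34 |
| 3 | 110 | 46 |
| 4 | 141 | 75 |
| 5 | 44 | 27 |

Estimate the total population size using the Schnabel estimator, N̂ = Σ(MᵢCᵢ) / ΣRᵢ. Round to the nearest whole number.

N ≈ 612

Marked at large before each occasion: Mᵢ = Σⱼ<ᵢ (Cⱼ − Rⱼ) → M1=0, M2=112, M3=259, M4=323, M5=389
Σ MᵢCᵢ = 0·112 + 112·181 + 259·110 + 323·141 + 389·44 = 0 + 20272 + 28490 + 45543 + 17116 = 111421
Σ Rᵢ = 0 + 34 + 46 + 75 + 27 = 182
N̂ = 111421 / 182 ≈ 612.2 → 612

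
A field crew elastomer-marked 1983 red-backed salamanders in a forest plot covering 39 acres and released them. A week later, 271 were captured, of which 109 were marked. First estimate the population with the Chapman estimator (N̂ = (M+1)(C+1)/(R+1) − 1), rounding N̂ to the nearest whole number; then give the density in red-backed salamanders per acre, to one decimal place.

density ≈ 125.8 red-backed salamanders per acre

N̂ = 1984·272/110 − 1 = 539648/110 − 1 ≈ 4904.9 → 4905
Density = N̂ / area = 4905 / 39 ≈ 125.77 → 125.8 per acre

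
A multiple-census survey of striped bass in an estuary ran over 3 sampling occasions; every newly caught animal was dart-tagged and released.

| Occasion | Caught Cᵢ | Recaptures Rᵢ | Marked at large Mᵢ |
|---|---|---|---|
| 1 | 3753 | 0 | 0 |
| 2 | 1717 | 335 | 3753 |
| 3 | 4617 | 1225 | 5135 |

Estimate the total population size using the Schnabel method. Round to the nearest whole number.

Σ MᵢCᵢ = 0·3753 + 3753·1717 + 5135·4617 = 0 + 6443901 + 23708295 = 30152196
Σ Rᵢ = 0 + 335 + 1225 = 1560
N̂ = 30152196 / 1560 ≈ 19328.3 → 19328

N ≈ 19,328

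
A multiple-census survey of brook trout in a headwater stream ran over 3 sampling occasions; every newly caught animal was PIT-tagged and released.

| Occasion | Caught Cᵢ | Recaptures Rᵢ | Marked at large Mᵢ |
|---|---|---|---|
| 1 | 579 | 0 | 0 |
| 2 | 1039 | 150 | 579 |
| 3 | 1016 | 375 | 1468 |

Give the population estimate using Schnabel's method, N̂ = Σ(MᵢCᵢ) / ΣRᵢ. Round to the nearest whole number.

Σ MᵢCᵢ = 0·579 + 579·1039 + 1468·1016 = 0 + 601581 + 1491488 = 2093069
Σ Rᵢ = 0 + 150 + 375 = 525
N̂ = 2093069 / 525 ≈ 3986.8 → 3987

N ≈ 3987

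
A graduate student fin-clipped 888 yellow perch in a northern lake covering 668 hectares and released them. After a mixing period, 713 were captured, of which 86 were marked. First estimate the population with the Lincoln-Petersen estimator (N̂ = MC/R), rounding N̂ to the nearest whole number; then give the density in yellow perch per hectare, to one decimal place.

density ≈ 11.0 yellow perch per hectare

N̂ = 888·713/86 = 633144/86 ≈ 7362.1 → 7362
Density = N̂ / area = 7362 / 668 ≈ 11.02 → 11.0 per hectare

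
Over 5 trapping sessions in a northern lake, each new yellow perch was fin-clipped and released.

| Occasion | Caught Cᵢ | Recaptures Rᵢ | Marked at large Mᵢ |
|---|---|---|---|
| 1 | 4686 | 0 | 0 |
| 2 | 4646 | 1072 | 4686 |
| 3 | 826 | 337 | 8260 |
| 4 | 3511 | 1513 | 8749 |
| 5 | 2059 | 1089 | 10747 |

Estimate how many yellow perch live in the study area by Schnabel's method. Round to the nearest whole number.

N ≈ 20,304

Σ MᵢCᵢ = 0·4686 + 4686·4646 + 8260·826 + 8749·3511 + 10747·2059 = 0 + 21771156 + 6822760 + 30717739 + 22128073 = 81439728
Σ Rᵢ = 0 + 1072 + 337 + 1513 + 1089 = 4011
N̂ = 81439728 / 4011 ≈ 20304.1 → 20304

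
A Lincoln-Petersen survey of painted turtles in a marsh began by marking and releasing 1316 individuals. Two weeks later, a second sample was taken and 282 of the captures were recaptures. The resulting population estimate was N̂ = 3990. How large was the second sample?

From N = M·C/R: C = N·R / M = 3990·282 / 1316 = 1125180 / 1316 = 855.

C = 855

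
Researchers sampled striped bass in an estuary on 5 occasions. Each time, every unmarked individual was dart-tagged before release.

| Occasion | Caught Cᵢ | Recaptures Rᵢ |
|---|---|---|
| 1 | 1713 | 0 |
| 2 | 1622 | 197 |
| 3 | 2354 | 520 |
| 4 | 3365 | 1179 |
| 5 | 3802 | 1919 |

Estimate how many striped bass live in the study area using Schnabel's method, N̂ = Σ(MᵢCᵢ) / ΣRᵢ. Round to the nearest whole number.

Marked at large before each occasion: Mᵢ = Σⱼ<ᵢ (Cⱼ − Rⱼ) → M1=0, M2=1713, M3=3138, M4=4972, M5=7158
Σ MᵢCᵢ = 0·1713 + 1713·1622 + 3138·2354 + 4972·3365 + 7158·3802 = 0 + 2778486 + 7386852 + 16730780 + 27214716 = 54110834
Σ Rᵢ = 0 + 197 + 520 + 1179 + 1919 = 3815
N̂ = 54110834 / 3815 ≈ 14183.7 → 14184

N ≈ 14,184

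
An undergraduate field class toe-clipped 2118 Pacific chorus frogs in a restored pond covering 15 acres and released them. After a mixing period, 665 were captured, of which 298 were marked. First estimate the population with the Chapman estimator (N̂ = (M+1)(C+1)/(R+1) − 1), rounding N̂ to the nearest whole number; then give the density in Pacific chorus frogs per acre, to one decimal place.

N̂ = 2119·666/299 − 1 = 1411254/299 − 1 ≈ 4718.9 → 4719
Density = N̂ / area = 4719 / 15 ≈ 314.60 → 314.6 per acre

density ≈ 314.6 Pacific chorus frogs per acre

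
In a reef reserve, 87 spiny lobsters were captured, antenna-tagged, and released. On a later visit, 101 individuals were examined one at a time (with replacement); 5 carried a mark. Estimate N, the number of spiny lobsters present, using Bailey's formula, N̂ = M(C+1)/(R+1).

N = 1479

N̂ = 87·(101+1)/(5+1) = 87·102/6 = 8874/6 = 1479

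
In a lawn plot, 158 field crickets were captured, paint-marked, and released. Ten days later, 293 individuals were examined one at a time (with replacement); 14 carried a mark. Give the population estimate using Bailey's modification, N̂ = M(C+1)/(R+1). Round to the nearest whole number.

N̂ = 158·(293+1)/(14+1) = 158·294/15 = 46452/15 ≈ 3096.8 → 3097

N ≈ 3097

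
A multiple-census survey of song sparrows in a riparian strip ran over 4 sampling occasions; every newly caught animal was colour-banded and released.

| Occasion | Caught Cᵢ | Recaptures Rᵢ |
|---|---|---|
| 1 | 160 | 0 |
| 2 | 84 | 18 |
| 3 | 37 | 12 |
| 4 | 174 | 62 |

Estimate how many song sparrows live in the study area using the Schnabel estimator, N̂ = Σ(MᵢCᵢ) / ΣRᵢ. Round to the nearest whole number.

N ≈ 712

Marked at large before each occasion: Mᵢ = Σⱼ<ᵢ (Cⱼ − Rⱼ) → M1=0, M2=160, M3=226, M4=251
Σ MᵢCᵢ = 0·160 + 160·84 + 226·37 + 251·174 = 0 + 13440 + 8362 + 43674 = 65476
Σ Rᵢ = 0 + 18 + 12 + 62 = 92
N̂ = 65476 / 92 ≈ 711.7 → 712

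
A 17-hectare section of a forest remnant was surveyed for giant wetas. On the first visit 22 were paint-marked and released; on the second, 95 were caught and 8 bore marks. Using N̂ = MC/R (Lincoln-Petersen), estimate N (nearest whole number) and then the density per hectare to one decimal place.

N̂ = 22·95/8 = 2090/8 ≈ 261.2 → 261
Density = N̂ / area = 261 / 17 ≈ 15.35 → 15.4 per hectare

density ≈ 15.4 giant wetas per hectare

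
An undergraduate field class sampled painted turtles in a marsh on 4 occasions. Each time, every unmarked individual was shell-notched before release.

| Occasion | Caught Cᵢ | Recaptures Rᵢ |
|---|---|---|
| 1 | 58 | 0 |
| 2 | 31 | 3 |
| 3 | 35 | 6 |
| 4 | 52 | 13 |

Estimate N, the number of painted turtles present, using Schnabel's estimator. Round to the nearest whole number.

N ≈ 490

Marked at large before each occasion: Mᵢ = Σⱼ<ᵢ (Cⱼ − Rⱼ) → M1=0, M2=58, M3=86, M4=115
Σ MᵢCᵢ = 0·58 + 58·31 + 86·35 + 115·52 = 0 + 1798 + 3010 + 5980 = 10788
Σ Rᵢ = 0 + 3 + 6 + 13 = 22
N̂ = 10788 / 22 ≈ 490.4 → 490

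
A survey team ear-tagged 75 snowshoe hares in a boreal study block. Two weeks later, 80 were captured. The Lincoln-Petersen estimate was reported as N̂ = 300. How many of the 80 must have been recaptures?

From N = M·C/R: R = M·C / N = 75·80 / 300 = 6000 / 300 = 20.

R = 20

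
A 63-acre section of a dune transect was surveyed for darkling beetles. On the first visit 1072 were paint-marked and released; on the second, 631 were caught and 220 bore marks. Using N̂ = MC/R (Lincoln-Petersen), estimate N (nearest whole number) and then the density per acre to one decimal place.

density ≈ 48.8 darkling beetles per acre

N̂ = 1072·631/220 = 676432/220 ≈ 3074.7 → 3075
Density = N̂ / area = 3075 / 63 ≈ 48.81 → 48.8 per acre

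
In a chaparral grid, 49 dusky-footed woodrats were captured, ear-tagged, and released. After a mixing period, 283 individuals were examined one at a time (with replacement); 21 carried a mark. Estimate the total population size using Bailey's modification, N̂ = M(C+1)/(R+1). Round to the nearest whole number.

N ≈ 633

N̂ = 49·(283+1)/(21+1) = 49·284/22 = 13916/22 ≈ 632.5 → 633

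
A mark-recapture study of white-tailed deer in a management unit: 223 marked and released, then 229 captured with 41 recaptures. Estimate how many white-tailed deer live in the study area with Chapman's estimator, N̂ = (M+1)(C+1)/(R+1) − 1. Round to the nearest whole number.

N̂ = (223+1)(229+1)/(41+1) − 1 = 224·230/42 − 1
= 51520/42 − 1 ≈ 1226.7 − 1 ≈ 1225.7 → 1226

N ≈ 1226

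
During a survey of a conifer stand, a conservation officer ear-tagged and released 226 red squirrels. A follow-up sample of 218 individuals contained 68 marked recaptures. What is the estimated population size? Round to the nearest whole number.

Lincoln-Petersen assumes M/N = R/C, so N = M·C / R.
N = (226 × 218) / 68 = 49268 / 68 ≈ 724.5 → 725

N ≈ 725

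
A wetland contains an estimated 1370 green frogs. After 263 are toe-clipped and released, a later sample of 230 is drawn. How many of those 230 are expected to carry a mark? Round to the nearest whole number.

expected recaptures ≈ 44

The marked fraction of the population is 263/1370, so in a sample of 230 expect C·(M/N) marked.
E[R] = 263 × 230 / 1370 = 60490 / 1370 ≈ 44.2 → 44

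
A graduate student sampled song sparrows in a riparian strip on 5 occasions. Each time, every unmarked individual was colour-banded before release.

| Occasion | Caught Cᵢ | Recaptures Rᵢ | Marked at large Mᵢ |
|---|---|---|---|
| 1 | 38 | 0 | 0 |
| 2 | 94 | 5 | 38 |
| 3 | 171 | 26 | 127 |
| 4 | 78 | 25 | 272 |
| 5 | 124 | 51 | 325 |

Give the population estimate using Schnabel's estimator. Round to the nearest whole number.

Σ MᵢCᵢ = 0·38 + 38·94 + 127·171 + 272·78 + 325·124 = 0 + 3572 + 21717 + 21216 + 40300 = 86805
Σ Rᵢ = 0 + 5 + 26 + 25 + 51 = 107
N̂ = 86805 / 107 ≈ 811.3 → 811

N ≈ 811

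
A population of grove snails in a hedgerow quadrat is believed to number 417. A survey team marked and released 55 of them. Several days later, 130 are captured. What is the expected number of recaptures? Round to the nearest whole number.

expected recaptures ≈ 17

Expected recaptures E[R] = M·C / N.
E[R] = 55 × 130 / 417 = 7150 / 417 ≈ 17.1 → 17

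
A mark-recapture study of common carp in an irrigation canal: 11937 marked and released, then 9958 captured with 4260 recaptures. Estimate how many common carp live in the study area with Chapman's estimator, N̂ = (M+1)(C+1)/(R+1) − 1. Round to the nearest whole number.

N ≈ 27,901

N̂ = (11937+1)(9958+1)/(4260+1) − 1 = 11938·9959/4261 − 1
= 118890542/4261 − 1 ≈ 27902.0 − 1 ≈ 27901.0 → 27901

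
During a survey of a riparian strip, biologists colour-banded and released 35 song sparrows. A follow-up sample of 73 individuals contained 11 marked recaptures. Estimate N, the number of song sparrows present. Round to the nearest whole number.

N = (35 × 73) / 11 = 2555 / 11 ≈ 232.3 → 232

N ≈ 232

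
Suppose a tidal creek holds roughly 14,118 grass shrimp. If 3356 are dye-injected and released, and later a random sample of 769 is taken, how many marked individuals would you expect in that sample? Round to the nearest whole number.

expected recaptures ≈ 183

The marked fraction of the population is 3356/14118, so in a sample of 769 expect C·(M/N) marked.
E[R] = 3356 × 769 / 14118 = 2580764 / 14118 ≈ 182.8 → 183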